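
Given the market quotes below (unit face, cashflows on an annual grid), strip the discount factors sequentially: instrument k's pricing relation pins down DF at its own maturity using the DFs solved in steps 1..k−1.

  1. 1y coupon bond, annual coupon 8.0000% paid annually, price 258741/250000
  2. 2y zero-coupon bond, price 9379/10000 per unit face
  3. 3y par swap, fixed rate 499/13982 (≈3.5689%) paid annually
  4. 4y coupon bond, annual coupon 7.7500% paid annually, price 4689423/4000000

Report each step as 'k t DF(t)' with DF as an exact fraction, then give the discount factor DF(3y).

1 1 9583/10000
2 2 9379/10000
3 3 4501/5000
4 4 8869/10000
DF(3y) = 4501/5000 ≈ 0.900200

step 1 [1y] bond c/1=2/25: DF=(258741/250000 − 2/25·(0))/(1+2/25) = 9583/10000 ≈ 0.958300
step 2 [2y] zero: DF = P = 9379/10000 ≈ 0.937900
step 3 [3y] swap r/1=499/13982: DF=(1 − 499/13982·(0.958300+0.937900))/(1+499/13982) = 4501/5000 ≈ 0.900200
step 4 [4y] bond c/1=31/400: DF=(4689423/4000000 − 31/400·(0.958300+0.937900+0.900200))/(1+31/400) = 8869/10000 ≈ 0.886900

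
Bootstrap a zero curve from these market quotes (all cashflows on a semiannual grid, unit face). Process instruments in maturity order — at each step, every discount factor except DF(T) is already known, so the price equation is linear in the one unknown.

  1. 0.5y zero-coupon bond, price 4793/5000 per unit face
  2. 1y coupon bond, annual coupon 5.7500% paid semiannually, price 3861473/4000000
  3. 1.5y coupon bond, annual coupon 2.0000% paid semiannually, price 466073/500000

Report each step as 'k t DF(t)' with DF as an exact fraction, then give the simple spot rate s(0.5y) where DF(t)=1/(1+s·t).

1 1/2 4793/5000
2 1 2279/2500
3 3/2 2261/2500
s(0.5y) = (1/(4793/5000) − 1)/(1/2) = 414/4793 ≈ 8.6376%

step 1 [0.5y] zero: DF = P = 4793/5000 ≈ 0.958600
step 2 [1y] bond c/2=23/800: DF=(3861473/4000000 − 23/800·(0.958600))/(1+23/800) = 2279/2500 ≈ 0.911600
step 3 [1.5y] bond c/2=1/100: DF=(466073/500000 − 1/100·(0.958600+0.911600))/(1+1/100) = 2261/2500 ≈ 0.904400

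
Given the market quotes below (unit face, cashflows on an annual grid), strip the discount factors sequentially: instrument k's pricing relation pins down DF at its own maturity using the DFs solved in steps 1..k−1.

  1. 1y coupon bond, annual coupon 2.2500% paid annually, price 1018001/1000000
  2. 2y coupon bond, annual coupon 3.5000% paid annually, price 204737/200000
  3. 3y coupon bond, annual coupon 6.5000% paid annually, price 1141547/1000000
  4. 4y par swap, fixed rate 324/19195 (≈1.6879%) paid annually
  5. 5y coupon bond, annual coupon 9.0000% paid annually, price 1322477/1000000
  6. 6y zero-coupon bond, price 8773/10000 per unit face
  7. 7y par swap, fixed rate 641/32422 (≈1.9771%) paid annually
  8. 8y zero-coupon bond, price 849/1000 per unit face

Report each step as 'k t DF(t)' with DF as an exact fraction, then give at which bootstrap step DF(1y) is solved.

step 1 [1y] bond c/1=9/400: DF=(1018001/1000000 − 9/400·(0))/(1+9/400) = 2489/2500 ≈ 0.995600
step 2 [2y] bond c/1=7/200: DF=(204737/200000 − 7/200·(0.995600))/(1+7/200) = 4777/5000 ≈ 0.955400
step 3 [3y] bond c/1=13/200: DF=(1141547/1000000 − 13/200·(0.995600+0.955400))/(1+13/200) = 1191/1250 ≈ 0.952800
step 4 [4y] swap r/1=324/19195: DF=(1 − 324/19195·(0.995600+0.955400+0.952800))/(1+324/19195) = 1169/1250 ≈ 0.935200
step 5 [5y] bond c/1=9/100: DF=(1322477/1000000 − 9/100·(0.995600+0.955400+0.952800+0.935200))/(1+9/100) = 8963/10000 ≈ 0.896300
step 6 [6y] zero: DF = P = 8773/10000 ≈ 0.877300
step 7 [7y] swap r/1=641/32422: DF=(1 − 641/32422·(0.995600+0.955400+0.952800+0.935200+0.896300+0.877300))/(1+641/32422) = 4359/5000 ≈ 0.871800
step 8 [8y] zero: DF = P = 849/1000 ≈ 0.849000

1 1 2489/2500
2 2 4777/5000
3 3 1191/1250
4 4 1169/1250
5 5 8963/10000
6 6 8773/10000
7 7 4359/5000
8 8 849/1000
DF(1y) is solved at step 1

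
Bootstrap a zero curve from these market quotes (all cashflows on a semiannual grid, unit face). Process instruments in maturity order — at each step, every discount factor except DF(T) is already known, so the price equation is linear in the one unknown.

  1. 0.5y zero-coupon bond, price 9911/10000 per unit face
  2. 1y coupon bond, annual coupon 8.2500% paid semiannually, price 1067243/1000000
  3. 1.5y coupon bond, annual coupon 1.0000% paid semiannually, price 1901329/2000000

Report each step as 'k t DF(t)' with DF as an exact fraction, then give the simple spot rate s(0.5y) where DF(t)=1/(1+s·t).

step 1 [0.5y] zero: DF = P = 9911/10000 ≈ 0.991100
step 2 [1y] bond c/2=33/800: DF=(1067243/1000000 − 33/800·(0.991100))/(1+33/800) = 9857/10000 ≈ 0.985700
step 3 [1.5y] bond c/2=1/200: DF=(1901329/2000000 − 1/200·(0.991100+0.985700))/(1+1/200) = 9361/10000 ≈ 0.936100

1 1/2 9911/10000
2 1 9857/10000
3 3/2 9361/10000
s(0.5y) = (1/(9911/10000) − 1)/(1/2) = 178/9911 ≈ 1.7960%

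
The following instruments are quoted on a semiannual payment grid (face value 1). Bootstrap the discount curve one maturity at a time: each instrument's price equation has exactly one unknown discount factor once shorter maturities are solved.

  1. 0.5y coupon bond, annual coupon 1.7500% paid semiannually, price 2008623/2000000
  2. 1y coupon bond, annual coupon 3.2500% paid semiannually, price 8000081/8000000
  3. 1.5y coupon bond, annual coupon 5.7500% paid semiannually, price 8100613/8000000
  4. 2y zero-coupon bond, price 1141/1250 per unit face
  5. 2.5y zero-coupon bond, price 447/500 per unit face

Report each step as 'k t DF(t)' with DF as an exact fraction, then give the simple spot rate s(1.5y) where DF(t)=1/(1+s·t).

step 1 [0.5y] bond c/2=7/800: DF=(2008623/2000000 − 7/800·(0))/(1+7/800) = 2489/2500 ≈ 0.995600
step 2 [1y] bond c/2=13/800: DF=(8000081/8000000 − 13/800·(0.995600))/(1+13/800) = 9681/10000 ≈ 0.968100
step 3 [1.5y] bond c/2=23/800: DF=(8100613/8000000 − 23/800·(0.995600+0.968100))/(1+23/800) = 4647/5000 ≈ 0.929400
step 4 [2y] zero: DF = P = 1141/1250 ≈ 0.912800
step 5 [2.5y] zero: DF = P = 447/500 ≈ 0.894000

1 1/2 2489/2500
2 1 9681/10000
3 3/2 4647/5000
4 2 1141/1250
5 5/2 447/500
s(1.5y) = (1/(4647/5000) − 1)/(3/2) = 706/13941 ≈ 5.0642%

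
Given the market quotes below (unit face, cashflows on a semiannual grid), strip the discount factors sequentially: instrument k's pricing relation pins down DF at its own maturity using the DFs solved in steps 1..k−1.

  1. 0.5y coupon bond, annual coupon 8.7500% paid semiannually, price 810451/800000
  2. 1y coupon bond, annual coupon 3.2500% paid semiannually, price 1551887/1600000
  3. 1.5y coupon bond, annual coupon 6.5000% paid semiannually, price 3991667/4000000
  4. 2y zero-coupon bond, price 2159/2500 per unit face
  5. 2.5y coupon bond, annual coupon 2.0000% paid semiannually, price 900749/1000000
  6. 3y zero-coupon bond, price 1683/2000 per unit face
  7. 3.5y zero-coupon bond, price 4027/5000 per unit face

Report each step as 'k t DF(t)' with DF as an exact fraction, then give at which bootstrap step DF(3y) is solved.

1 1/2 4853/5000
2 1 9389/10000
3 3/2 1133/1250
4 2 2159/2500
5 5/2 4277/5000
6 3 1683/2000
7 7/2 4027/5000
DF(3y) is solved at step 6

step 1 [0.5y] bond c/2=7/160: DF=(810451/800000 − 7/160·(0))/(1+7/160) = 4853/5000 ≈ 0.970600
step 2 [1y] bond c/2=13/800: DF=(1551887/1600000 − 13/800·(0.970600))/(1+13/800) = 9389/10000 ≈ 0.938900
step 3 [1.5y] bond c/2=13/400: DF=(3991667/4000000 − 13/400·(0.970600+0.938900))/(1+13/400) = 1133/1250 ≈ 0.906400
step 4 [2y] zero: DF = P = 2159/2500 ≈ 0.863600
step 5 [2.5y] bond c/2=1/100: DF=(900749/1000000 − 1/100·(0.970600+0.938900+0.906400+0.863600))/(1+1/100) = 4277/5000 ≈ 0.855400
step 6 [3y] zero: DF = P = 1683/2000 ≈ 0.841500
step 7 [3.5y] zero: DF = P = 4027/5000 ≈ 0.805400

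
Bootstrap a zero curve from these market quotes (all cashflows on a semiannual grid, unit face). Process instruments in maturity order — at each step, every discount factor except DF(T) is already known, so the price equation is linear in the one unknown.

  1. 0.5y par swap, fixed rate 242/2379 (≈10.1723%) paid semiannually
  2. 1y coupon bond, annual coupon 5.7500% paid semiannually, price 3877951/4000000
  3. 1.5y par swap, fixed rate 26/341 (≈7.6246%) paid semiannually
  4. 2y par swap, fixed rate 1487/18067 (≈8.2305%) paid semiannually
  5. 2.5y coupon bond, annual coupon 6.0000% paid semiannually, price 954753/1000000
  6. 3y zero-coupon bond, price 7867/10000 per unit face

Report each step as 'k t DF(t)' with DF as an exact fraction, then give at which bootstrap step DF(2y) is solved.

1 1/2 2379/2500
2 1 4579/5000
3 3/2 8947/10000
4 2 8513/10000
5 5/2 8217/10000
6 3 7867/10000
DF(2y) is solved at step 4

step 1 [0.5y] swap r/2=121/2379: DF=(1 − 121/2379·(0))/(1+121/2379) = 2379/2500 ≈ 0.951600
step 2 [1y] bond c/2=23/800: DF=(3877951/4000000 − 23/800·(0.951600))/(1+23/800) = 4579/5000 ≈ 0.915800
step 3 [1.5y] swap r/2=13/341: DF=(1 − 13/341·(0.951600+0.915800))/(1+13/341) = 8947/10000 ≈ 0.894700
step 4 [2y] swap r/2=1487/36134: DF=(1 − 1487/36134·(0.951600+0.915800+0.894700))/(1+1487/36134) = 8513/10000 ≈ 0.851300
step 5 [2.5y] bond c/2=3/100: DF=(954753/1000000 − 3/100·(0.951600+0.915800+0.894700+0.851300))/(1+3/100) = 8217/10000 ≈ 0.821700
step 6 [3y] zero: DF = P = 7867/10000 ≈ 0.786700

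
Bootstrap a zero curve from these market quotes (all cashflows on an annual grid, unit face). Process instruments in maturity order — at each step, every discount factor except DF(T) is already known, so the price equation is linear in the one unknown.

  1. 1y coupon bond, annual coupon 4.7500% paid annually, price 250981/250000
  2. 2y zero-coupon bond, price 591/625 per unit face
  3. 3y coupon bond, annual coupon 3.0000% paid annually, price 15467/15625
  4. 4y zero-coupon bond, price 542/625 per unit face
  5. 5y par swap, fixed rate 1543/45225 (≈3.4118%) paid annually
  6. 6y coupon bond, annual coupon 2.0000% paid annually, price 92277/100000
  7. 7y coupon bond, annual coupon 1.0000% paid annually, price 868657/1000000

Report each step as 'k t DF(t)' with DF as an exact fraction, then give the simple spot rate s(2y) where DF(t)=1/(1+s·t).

step 1 [1y] bond c/1=19/400: DF=(250981/250000 − 19/400·(0))/(1+19/400) = 599/625 ≈ 0.958400
step 2 [2y] zero: DF = P = 591/625 ≈ 0.945600
step 3 [3y] bond c/1=3/100: DF=(15467/15625 − 3/100·(0.958400+0.945600))/(1+3/100) = 566/625 ≈ 0.905600
step 4 [4y] zero: DF = P = 542/625 ≈ 0.867200
step 5 [5y] swap r/1=1543/45225: DF=(1 − 1543/45225·(0.958400+0.945600+0.905600+0.867200))/(1+1543/45225) = 8457/10000 ≈ 0.845700
step 6 [6y] bond c/1=1/50: DF=(92277/100000 − 1/50·(0.958400+0.945600+0.905600+0.867200+0.845700))/(1+1/50) = 102/125 ≈ 0.816000
step 7 [7y] bond c/1=1/100: DF=(868657/1000000 − 1/100·(0.958400+0.945600+0.905600+0.867200+0.845700+0.816000))/(1+1/100) = 1009/1250 ≈ 0.807200

1 1 599/625
2 2 591/625
3 3 566/625
4 4 542/625
5 5 8457/10000
6 6 102/125
7 7 1009/1250
s(2y) = (1/(591/625) − 1)/(2) = 17/591 ≈ 2.8765%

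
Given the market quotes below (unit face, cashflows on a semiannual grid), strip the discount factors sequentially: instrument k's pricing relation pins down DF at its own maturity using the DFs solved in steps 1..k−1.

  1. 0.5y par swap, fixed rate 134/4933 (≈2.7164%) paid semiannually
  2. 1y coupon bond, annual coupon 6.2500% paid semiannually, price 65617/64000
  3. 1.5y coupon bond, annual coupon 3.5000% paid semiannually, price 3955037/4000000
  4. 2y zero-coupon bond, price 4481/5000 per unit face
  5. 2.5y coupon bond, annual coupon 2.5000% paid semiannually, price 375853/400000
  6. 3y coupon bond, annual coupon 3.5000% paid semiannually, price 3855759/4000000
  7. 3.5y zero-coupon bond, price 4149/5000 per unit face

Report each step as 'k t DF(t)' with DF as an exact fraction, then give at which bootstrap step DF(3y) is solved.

1 1/2 4933/5000
2 1 9643/10000
3 3/2 4691/5000
4 2 4481/5000
5 5/2 8813/10000
6 3 8671/10000
7 7/2 4149/5000
DF(3y) is solved at step 6

step 1 [0.5y] swap r/2=67/4933: DF=(1 − 67/4933·(0))/(1+67/4933) = 4933/5000 ≈ 0.986600
step 2 [1y] bond c/2=1/32: DF=(65617/64000 − 1/32·(0.986600))/(1+1/32) = 9643/10000 ≈ 0.964300
step 3 [1.5y] bond c/2=7/400: DF=(3955037/4000000 − 7/400·(0.986600+0.964300))/(1+7/400) = 4691/5000 ≈ 0.938200
step 4 [2y] zero: DF = P = 4481/5000 ≈ 0.896200
step 5 [2.5y] bond c/2=1/80: DF=(375853/400000 − 1/80·(0.986600+0.964300+0.938200+0.896200))/(1+1/80) = 8813/10000 ≈ 0.881300
step 6 [3y] bond c/2=7/400: DF=(3855759/4000000 − 7/400·(0.986600+0.964300+0.938200+0.896200+0.881300))/(1+7/400) = 8671/10000 ≈ 0.867100
step 7 [3.5y] zero: DF = P = 4149/5000 ≈ 0.829800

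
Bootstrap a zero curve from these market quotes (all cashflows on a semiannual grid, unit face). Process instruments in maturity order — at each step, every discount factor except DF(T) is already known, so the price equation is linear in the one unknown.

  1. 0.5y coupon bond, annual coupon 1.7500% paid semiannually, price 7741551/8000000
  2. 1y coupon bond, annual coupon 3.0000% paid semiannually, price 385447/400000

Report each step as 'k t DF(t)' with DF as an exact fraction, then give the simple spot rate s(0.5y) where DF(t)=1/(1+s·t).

step 1 [0.5y] bond c/2=7/800: DF=(7741551/8000000 − 7/800·(0))/(1+7/800) = 9593/10000 ≈ 0.959300
step 2 [1y] bond c/2=3/200: DF=(385447/400000 − 3/200·(0.959300))/(1+3/200) = 1169/1250 ≈ 0.935200

1 1/2 9593/10000
2 1 1169/1250
s(0.5y) = (1/(9593/10000) − 1)/(1/2) = 814/9593 ≈ 8.4854%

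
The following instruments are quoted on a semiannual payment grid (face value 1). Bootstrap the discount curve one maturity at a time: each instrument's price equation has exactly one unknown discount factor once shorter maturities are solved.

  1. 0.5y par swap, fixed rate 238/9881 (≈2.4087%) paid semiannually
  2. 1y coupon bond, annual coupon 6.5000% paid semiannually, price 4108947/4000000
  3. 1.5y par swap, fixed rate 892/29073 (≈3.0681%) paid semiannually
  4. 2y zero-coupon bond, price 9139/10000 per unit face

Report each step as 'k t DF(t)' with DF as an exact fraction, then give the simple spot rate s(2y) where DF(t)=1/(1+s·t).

1 1/2 9881/10000
2 1 4819/5000
3 3/2 4777/5000
4 2 9139/10000
s(2y) = (1/(9139/10000) − 1)/(2) = 861/18278 ≈ 4.7106%

step 1 [0.5y] swap r/2=119/9881: DF=(1 − 119/9881·(0))/(1+119/9881) = 9881/10000 ≈ 0.988100
step 2 [1y] bond c/2=13/400: DF=(4108947/4000000 − 13/400·(0.988100))/(1+13/400) = 4819/5000 ≈ 0.963800
step 3 [1.5y] swap r/2=446/29073: DF=(1 − 446/29073·(0.988100+0.963800))/(1+446/29073) = 4777/5000 ≈ 0.955400
step 4 [2y] zero: DF = P = 9139/10000 ≈ 0.913900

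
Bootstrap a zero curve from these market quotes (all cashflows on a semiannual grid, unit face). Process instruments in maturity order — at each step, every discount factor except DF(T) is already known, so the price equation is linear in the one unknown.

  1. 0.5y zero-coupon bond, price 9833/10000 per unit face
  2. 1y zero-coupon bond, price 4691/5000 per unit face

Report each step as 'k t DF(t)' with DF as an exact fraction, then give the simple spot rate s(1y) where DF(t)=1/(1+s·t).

step 1 [0.5y] zero: DF = P = 9833/10000 ≈ 0.983300
step 2 [1y] zero: DF = P = 4691/5000 ≈ 0.938200

1 1/2 9833/10000
2 1 4691/5000
s(1y) = (1/(4691/5000) − 1)/(1) = 309/4691 ≈ 6.5871%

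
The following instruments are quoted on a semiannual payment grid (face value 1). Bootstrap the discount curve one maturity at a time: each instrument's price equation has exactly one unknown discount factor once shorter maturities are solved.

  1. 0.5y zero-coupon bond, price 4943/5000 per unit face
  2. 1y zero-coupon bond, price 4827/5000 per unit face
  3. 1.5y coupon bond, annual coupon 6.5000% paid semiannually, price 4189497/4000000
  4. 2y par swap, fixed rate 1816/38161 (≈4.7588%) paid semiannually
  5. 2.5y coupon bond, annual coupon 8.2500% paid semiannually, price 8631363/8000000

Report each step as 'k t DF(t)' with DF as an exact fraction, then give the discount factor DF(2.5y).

step 1 [0.5y] zero: DF = P = 4943/5000 ≈ 0.988600
step 2 [1y] zero: DF = P = 4827/5000 ≈ 0.965400
step 3 [1.5y] bond c/2=13/400: DF=(4189497/4000000 − 13/400·(0.988600+0.965400))/(1+13/400) = 9529/10000 ≈ 0.952900
step 4 [2y] swap r/2=908/38161: DF=(1 − 908/38161·(0.988600+0.965400+0.952900))/(1+908/38161) = 2273/2500 ≈ 0.909200
step 5 [2.5y] bond c/2=33/800: DF=(8631363/8000000 − 33/800·(0.988600+0.965400+0.952900+0.909200))/(1+33/800) = 177/200 ≈ 0.885000

1 1/2 4943/5000
2 1 4827/5000
3 3/2 9529/10000
4 2 2273/2500
5 5/2 177/200
DF(2.5y) = 177/200 ≈ 0.885000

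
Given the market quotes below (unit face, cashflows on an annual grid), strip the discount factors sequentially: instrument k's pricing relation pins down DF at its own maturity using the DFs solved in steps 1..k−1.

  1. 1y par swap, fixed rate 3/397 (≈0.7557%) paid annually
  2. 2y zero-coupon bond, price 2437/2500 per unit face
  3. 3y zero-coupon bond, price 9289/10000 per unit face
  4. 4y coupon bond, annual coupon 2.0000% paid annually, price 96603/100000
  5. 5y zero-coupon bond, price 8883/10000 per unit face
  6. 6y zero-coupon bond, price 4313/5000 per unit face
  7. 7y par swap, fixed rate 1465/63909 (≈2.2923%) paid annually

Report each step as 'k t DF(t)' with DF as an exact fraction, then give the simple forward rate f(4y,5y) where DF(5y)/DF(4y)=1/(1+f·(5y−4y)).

step 1 [1y] swap r/1=3/397: DF=(1 − 3/397·(0))/(1+3/397) = 397/400 ≈ 0.992500
step 2 [2y] zero: DF = P = 2437/2500 ≈ 0.974800
step 3 [3y] zero: DF = P = 9289/10000 ≈ 0.928900
step 4 [4y] bond c/1=1/50: DF=(96603/100000 − 1/50·(0.992500+0.974800+0.928900))/(1+1/50) = 8903/10000 ≈ 0.890300
step 5 [5y] zero: DF = P = 8883/10000 ≈ 0.888300
step 6 [6y] zero: DF = P = 4313/5000 ≈ 0.862600
step 7 [7y] swap r/1=1465/63909: DF=(1 − 1465/63909·(0.992500+0.974800+0.928900+0.890300+0.888300+0.862600))/(1+1465/63909) = 1707/2000 ≈ 0.853500

1 1 397/400
2 2 2437/2500
3 3 9289/10000
4 4 8903/10000
5 5 8883/10000
6 6 4313/5000
7 7 1707/2000
f(4y,5y) = ((8903/10000)/(8883/10000) − 1)/(1) = 20/8883 ≈ 0.2251%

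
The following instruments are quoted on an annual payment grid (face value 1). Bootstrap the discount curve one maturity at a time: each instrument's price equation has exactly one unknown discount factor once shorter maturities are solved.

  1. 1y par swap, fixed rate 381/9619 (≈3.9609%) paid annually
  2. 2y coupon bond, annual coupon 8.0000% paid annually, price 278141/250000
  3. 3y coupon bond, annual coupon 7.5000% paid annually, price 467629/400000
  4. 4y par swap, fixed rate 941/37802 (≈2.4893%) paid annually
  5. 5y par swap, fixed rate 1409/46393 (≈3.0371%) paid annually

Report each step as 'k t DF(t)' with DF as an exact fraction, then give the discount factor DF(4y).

1 1 9619/10000
2 2 9589/10000
3 3 1907/2000
4 4 9059/10000
5 5 8591/10000
DF(4y) = 9059/10000 ≈ 0.905900

step 1 [1y] swap r/1=381/9619: DF=(1 − 381/9619·(0))/(1+381/9619) = 9619/10000 ≈ 0.961900
step 2 [2y] bond c/1=2/25: DF=(278141/250000 − 2/25·(0.961900))/(1+2/25) = 9589/10000 ≈ 0.958900
step 3 [3y] bond c/1=3/40: DF=(467629/400000 − 3/40·(0.961900+0.958900))/(1+3/40) = 1907/2000 ≈ 0.953500
step 4 [4y] swap r/1=941/37802: DF=(1 − 941/37802·(0.961900+0.958900+0.953500))/(1+941/37802) = 9059/10000 ≈ 0.905900
step 5 [5y] swap r/1=1409/46393: DF=(1 − 1409/46393·(0.961900+0.958900+0.953500+0.905900))/(1+1409/46393) = 8591/10000 ≈ 0.859100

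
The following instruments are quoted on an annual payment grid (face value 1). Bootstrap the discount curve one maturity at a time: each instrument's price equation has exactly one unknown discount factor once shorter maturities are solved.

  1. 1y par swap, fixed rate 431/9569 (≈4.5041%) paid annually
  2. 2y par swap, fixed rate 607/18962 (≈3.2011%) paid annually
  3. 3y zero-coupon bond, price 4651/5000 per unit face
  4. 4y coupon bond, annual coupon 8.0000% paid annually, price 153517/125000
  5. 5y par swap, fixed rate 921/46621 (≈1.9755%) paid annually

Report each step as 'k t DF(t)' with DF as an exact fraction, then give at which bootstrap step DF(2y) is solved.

step 1 [1y] swap r/1=431/9569: DF=(1 − 431/9569·(0))/(1+431/9569) = 9569/10000 ≈ 0.956900
step 2 [2y] swap r/1=607/18962: DF=(1 − 607/18962·(0.956900))/(1+607/18962) = 9393/10000 ≈ 0.939300
step 3 [3y] zero: DF = P = 4651/5000 ≈ 0.930200
step 4 [4y] bond c/1=2/25: DF=(153517/125000 − 2/25·(0.956900+0.939300+0.930200))/(1+2/25) = 4639/5000 ≈ 0.927800
step 5 [5y] swap r/1=921/46621: DF=(1 − 921/46621·(0.956900+0.939300+0.930200+0.927800))/(1+921/46621) = 9079/10000 ≈ 0.907900

1 1 9569/10000
2 2 9393/10000
3 3 4651/5000
4 4 4639/5000
5 5 9079/10000
DF(2y) is solved at step 2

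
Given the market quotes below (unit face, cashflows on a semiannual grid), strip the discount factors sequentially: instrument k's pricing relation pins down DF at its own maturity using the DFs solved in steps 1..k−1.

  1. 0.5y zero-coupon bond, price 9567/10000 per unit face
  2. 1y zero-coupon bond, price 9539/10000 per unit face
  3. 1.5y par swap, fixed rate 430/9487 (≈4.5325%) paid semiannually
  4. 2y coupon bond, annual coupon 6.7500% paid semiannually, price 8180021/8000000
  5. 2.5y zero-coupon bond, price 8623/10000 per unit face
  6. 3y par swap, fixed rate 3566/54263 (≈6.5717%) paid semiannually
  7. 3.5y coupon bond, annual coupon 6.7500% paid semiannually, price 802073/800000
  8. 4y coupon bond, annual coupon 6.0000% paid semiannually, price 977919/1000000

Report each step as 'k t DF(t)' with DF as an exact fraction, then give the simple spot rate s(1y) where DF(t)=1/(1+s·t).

1 1/2 9567/10000
2 1 9539/10000
3 3/2 1871/2000
4 2 4481/5000
5 5/2 8623/10000
6 3 8217/10000
7 7/2 7927/10000
8 4 7683/10000
s(1y) = (1/(9539/10000) − 1)/(1) = 461/9539 ≈ 4.8328%

step 1 [0.5y] zero: DF = P = 9567/10000 ≈ 0.956700
step 2 [1y] zero: DF = P = 9539/10000 ≈ 0.953900
step 3 [1.5y] swap r/2=215/9487: DF=(1 − 215/9487·(0.956700+0.953900))/(1+215/9487) = 1871/2000 ≈ 0.935500
step 4 [2y] bond c/2=27/800: DF=(8180021/8000000 − 27/800·(0.956700+0.953900+0.935500))/(1+27/800) = 4481/5000 ≈ 0.896200
step 5 [2.5y] zero: DF = P = 8623/10000 ≈ 0.862300
step 6 [3y] swap r/2=1783/54263: DF=(1 − 1783/54263·(0.956700+0.953900+0.935500+0.896200+0.862300))/(1+1783/54263) = 8217/10000 ≈ 0.821700
step 7 [3.5y] bond c/2=27/800: DF=(802073/800000 − 27/800·(0.956700+0.953900+0.935500+0.896200+0.862300+0.821700))/(1+27/800) = 7927/10000 ≈ 0.792700
step 8 [4y] bond c/2=3/100: DF=(977919/1000000 − 3/100·(0.956700+0.953900+0.935500+0.896200+0.862300+0.821700+0.792700))/(1+3/100) = 7683/10000 ≈ 0.768300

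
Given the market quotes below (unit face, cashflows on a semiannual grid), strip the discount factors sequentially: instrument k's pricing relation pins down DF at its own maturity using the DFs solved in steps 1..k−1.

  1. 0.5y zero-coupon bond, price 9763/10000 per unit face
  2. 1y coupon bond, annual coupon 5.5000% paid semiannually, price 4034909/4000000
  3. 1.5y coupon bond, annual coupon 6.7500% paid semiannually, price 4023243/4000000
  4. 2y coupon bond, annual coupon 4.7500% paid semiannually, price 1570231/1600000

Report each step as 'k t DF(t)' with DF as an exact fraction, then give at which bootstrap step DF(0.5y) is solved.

1 1/2 9763/10000
2 1 2389/2500
3 3/2 9099/10000
4 2 8927/10000
DF(0.5y) is solved at step 1

step 1 [0.5y] zero: DF = P = 9763/10000 ≈ 0.976300
step 2 [1y] bond c/2=11/400: DF=(4034909/4000000 − 11/400·(0.976300))/(1+11/400) = 2389/2500 ≈ 0.955600
step 3 [1.5y] bond c/2=27/800: DF=(4023243/4000000 − 27/800·(0.976300+0.955600))/(1+27/800) = 9099/10000 ≈ 0.909900
step 4 [2y] bond c/2=19/800: DF=(1570231/1600000 − 19/800·(0.976300+0.955600+0.909900))/(1+19/800) = 8927/10000 ≈ 0.892700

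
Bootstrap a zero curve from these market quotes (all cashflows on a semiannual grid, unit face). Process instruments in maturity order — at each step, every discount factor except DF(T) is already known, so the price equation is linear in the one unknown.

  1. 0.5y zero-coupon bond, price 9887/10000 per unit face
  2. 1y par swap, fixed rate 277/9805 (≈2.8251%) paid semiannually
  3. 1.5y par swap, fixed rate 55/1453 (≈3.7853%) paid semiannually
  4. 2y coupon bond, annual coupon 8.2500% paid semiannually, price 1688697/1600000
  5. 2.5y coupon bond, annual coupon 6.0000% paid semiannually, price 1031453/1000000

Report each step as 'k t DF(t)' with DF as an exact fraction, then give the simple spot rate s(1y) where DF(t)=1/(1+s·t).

1 1/2 9887/10000
2 1 9723/10000
3 3/2 189/200
4 2 1797/2000
5 5/2 4453/5000
s(1y) = (1/(9723/10000) − 1)/(1) = 277/9723 ≈ 2.8489%

step 1 [0.5y] zero: DF = P = 9887/10000 ≈ 0.988700
step 2 [1y] swap r/2=277/19610: DF=(1 − 277/19610·(0.988700))/(1+277/19610) = 9723/10000 ≈ 0.972300
step 3 [1.5y] swap r/2=55/2906: DF=(1 − 55/2906·(0.988700+0.972300))/(1+55/2906) = 189/200 ≈ 0.945000
step 4 [2y] bond c/2=33/800: DF=(1688697/1600000 − 33/800·(0.988700+0.972300+0.945000))/(1+33/800) = 1797/2000 ≈ 0.898500
step 5 [2.5y] bond c/2=3/100: DF=(1031453/1000000 − 3/100·(0.988700+0.972300+0.945000+0.898500))/(1+3/100) = 4453/5000 ≈ 0.890600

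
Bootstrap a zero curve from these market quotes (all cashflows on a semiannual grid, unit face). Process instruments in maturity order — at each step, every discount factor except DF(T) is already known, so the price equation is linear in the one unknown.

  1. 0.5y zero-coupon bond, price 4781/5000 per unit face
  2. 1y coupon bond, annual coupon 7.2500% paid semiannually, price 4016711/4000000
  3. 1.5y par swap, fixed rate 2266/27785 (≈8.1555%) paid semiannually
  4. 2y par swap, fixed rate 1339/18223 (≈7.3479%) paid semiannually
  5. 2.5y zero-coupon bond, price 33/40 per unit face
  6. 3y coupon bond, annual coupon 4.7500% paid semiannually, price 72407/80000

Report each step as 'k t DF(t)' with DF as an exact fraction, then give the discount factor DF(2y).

step 1 [0.5y] zero: DF = P = 4781/5000 ≈ 0.956200
step 2 [1y] bond c/2=29/800: DF=(4016711/4000000 − 29/800·(0.956200))/(1+29/800) = 2339/2500 ≈ 0.935600
step 3 [1.5y] swap r/2=1133/27785: DF=(1 − 1133/27785·(0.956200+0.935600))/(1+1133/27785) = 8867/10000 ≈ 0.886700
step 4 [2y] swap r/2=1339/36446: DF=(1 − 1339/36446·(0.956200+0.935600+0.886700))/(1+1339/36446) = 8661/10000 ≈ 0.866100
step 5 [2.5y] zero: DF = P = 33/40 ≈ 0.825000
step 6 [3y] bond c/2=19/800: DF=(72407/80000 − 19/800·(0.956200+0.935600+0.886700+0.866100+0.825000))/(1+19/800) = 1951/2500 ≈ 0.780400

1 1/2 4781/5000
2 1 2339/2500
3 3/2 8867/10000
4 2 8661/10000
5 5/2 33/40
6 3 1951/2500
DF(2y) = 8661/10000 ≈ 0.866100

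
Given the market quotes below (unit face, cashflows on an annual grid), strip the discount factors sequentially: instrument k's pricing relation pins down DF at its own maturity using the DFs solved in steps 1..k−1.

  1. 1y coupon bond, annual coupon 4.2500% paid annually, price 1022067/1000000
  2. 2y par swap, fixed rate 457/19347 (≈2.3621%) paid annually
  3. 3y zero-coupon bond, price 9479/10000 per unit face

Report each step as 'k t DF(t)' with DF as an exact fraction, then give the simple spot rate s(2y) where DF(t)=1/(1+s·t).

step 1 [1y] bond c/1=17/400: DF=(1022067/1000000 − 17/400·(0))/(1+17/400) = 2451/2500 ≈ 0.980400
step 2 [2y] swap r/1=457/19347: DF=(1 − 457/19347·(0.980400))/(1+457/19347) = 9543/10000 ≈ 0.954300
step 3 [3y] zero: DF = P = 9479/10000 ≈ 0.947900

1 1 2451/2500
2 2 9543/10000
3 3 9479/10000
s(2y) = (1/(9543/10000) − 1)/(2) = 457/19086 ≈ 2.3944%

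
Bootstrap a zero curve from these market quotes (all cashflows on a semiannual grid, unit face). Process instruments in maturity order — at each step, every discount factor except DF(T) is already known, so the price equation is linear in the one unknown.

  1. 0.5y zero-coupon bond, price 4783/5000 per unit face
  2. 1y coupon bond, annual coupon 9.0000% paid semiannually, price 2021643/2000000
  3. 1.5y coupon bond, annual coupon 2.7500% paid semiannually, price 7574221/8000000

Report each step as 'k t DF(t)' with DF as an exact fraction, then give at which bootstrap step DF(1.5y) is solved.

1 1/2 4783/5000
2 1 9261/10000
3 3/2 2271/2500
DF(1.5y) is solved at step 3

step 1 [0.5y] zero: DF = P = 4783/5000 ≈ 0.956600
step 2 [1y] bond c/2=9/200: DF=(2021643/2000000 − 9/200·(0.956600))/(1+9/200) = 9261/10000 ≈ 0.926100
step 3 [1.5y] bond c/2=11/800: DF=(7574221/8000000 − 11/800·(0.956600+0.926100))/(1+11/800) = 2271/2500 ≈ 0.908400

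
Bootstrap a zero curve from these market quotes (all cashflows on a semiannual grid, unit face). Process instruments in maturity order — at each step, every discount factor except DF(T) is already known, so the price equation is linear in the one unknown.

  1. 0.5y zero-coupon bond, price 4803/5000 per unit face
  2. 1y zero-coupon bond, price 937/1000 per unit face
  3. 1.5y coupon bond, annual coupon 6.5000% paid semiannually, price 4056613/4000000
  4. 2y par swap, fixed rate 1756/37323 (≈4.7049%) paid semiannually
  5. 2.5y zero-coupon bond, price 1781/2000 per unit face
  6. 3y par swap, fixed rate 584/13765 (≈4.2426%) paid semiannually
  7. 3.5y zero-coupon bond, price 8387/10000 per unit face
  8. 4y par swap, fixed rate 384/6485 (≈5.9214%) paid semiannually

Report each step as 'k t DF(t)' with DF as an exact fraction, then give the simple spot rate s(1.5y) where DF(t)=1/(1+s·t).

1 1/2 4803/5000
2 1 937/1000
3 3/2 369/400
4 2 4561/5000
5 5/2 1781/2000
6 3 552/625
7 7/2 8387/10000
8 4 493/625
s(1.5y) = (1/(369/400) − 1)/(3/2) = 62/1107 ≈ 5.6007%

step 1 [0.5y] zero: DF = P = 4803/5000 ≈ 0.960600
step 2 [1y] zero: DF = P = 937/1000 ≈ 0.937000
step 3 [1.5y] bond c/2=13/400: DF=(4056613/4000000 − 13/400·(0.960600+0.937000))/(1+13/400) = 369/400 ≈ 0.922500
step 4 [2y] swap r/2=878/37323: DF=(1 − 878/37323·(0.960600+0.937000+0.922500))/(1+878/37323) = 4561/5000 ≈ 0.912200
step 5 [2.5y] zero: DF = P = 1781/2000 ≈ 0.890500
step 6 [3y] swap r/2=292/13765: DF=(1 − 292/13765·(0.960600+0.937000+0.922500+0.912200+0.890500))/(1+292/13765) = 552/625 ≈ 0.883200
step 7 [3.5y] zero: DF = P = 8387/10000 ≈ 0.838700
step 8 [4y] swap r/2=192/6485: DF=(1 − 192/6485·(0.960600+0.937000+0.922500+0.912200+0.890500+0.883200+0.838700))/(1+192/6485) = 493/625 ≈ 0.788800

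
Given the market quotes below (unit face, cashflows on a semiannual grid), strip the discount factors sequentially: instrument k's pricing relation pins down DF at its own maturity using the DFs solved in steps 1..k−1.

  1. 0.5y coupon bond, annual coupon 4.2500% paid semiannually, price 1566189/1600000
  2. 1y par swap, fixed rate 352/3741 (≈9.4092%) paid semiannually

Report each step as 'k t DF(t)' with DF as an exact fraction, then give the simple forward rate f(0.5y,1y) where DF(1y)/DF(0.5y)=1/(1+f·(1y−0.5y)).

1 1/2 1917/2000
2 1 114/125
f(0.5y,1y) = ((1917/2000)/(114/125) − 1)/(1/2) = 31/304 ≈ 10.1974%

step 1 [0.5y] bond c/2=17/800: DF=(1566189/1600000 − 17/800·(0))/(1+17/800) = 1917/2000 ≈ 0.958500
step 2 [1y] swap r/2=176/3741: DF=(1 − 176/3741·(0.958500))/(1+176/3741) = 114/125 ≈ 0.912000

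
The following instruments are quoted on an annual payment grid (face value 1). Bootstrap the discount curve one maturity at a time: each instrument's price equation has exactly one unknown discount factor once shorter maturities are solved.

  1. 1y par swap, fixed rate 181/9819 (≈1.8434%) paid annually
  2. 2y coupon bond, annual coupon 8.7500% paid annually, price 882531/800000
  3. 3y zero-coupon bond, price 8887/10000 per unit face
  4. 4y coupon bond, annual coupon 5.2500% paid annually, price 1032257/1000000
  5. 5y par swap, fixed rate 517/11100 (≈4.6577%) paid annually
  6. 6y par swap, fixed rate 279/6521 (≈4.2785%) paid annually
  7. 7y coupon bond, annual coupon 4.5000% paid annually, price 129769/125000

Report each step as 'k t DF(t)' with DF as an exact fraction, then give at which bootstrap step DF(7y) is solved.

1 1 9819/10000
2 2 4677/5000
3 3 8887/10000
4 4 1051/1250
5 5 1983/2500
6 6 971/1250
7 7 961/1250
DF(7y) is solved at step 7

step 1 [1y] swap r/1=181/9819: DF=(1 − 181/9819·(0))/(1+181/9819) = 9819/10000 ≈ 0.981900
step 2 [2y] bond c/1=7/80: DF=(882531/800000 − 7/80·(0.981900))/(1+7/80) = 4677/5000 ≈ 0.935400
step 3 [3y] zero: DF = P = 8887/10000 ≈ 0.888700
step 4 [4y] bond c/1=21/400: DF=(1032257/1000000 − 21/400·(0.981900+0.935400+0.888700))/(1+21/400) = 1051/1250 ≈ 0.840800
step 5 [5y] swap r/1=517/11100: DF=(1 − 517/11100·(0.981900+0.935400+0.888700+0.840800))/(1+517/11100) = 1983/2500 ≈ 0.793200
step 6 [6y] swap r/1=279/6521: DF=(1 − 279/6521·(0.981900+0.935400+0.888700+0.840800+0.793200))/(1+279/6521) = 971/1250 ≈ 0.776800
step 7 [7y] bond c/1=9/200: DF=(129769/125000 − 9/200·(0.981900+0.935400+0.888700+0.840800+0.793200+0.776800))/(1+9/200) = 961/1250 ≈ 0.768800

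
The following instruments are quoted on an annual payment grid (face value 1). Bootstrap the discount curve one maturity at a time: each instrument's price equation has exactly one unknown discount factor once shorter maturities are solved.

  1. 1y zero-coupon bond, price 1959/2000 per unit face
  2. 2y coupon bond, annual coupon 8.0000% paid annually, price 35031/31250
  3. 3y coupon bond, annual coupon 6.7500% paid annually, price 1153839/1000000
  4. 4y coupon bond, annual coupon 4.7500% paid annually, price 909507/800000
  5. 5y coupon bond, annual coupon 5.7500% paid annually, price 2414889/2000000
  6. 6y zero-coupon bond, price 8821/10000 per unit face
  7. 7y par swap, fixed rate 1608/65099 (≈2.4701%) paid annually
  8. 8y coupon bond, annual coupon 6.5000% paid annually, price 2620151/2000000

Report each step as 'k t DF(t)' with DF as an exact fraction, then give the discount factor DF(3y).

step 1 [1y] zero: DF = P = 1959/2000 ≈ 0.979500
step 2 [2y] bond c/1=2/25: DF=(35031/31250 − 2/25·(0.979500))/(1+2/25) = 4827/5000 ≈ 0.965400
step 3 [3y] bond c/1=27/400: DF=(1153839/1000000 − 27/400·(0.979500+0.965400))/(1+27/400) = 9579/10000 ≈ 0.957900
step 4 [4y] bond c/1=19/400: DF=(909507/800000 − 19/400·(0.979500+0.965400+0.957900))/(1+19/400) = 9537/10000 ≈ 0.953700
step 5 [5y] bond c/1=23/400: DF=(2414889/2000000 − 23/400·(0.979500+0.965400+0.957900+0.953700))/(1+23/400) = 9321/10000 ≈ 0.932100
step 6 [6y] zero: DF = P = 8821/10000 ≈ 0.882100
step 7 [7y] swap r/1=1608/65099: DF=(1 − 1608/65099·(0.979500+0.965400+0.957900+0.953700+0.932100+0.882100))/(1+1608/65099) = 1049/1250 ≈ 0.839200
step 8 [8y] bond c/1=13/200: DF=(2620151/2000000 − 13/200·(0.979500+0.965400+0.957900+0.953700+0.932100+0.882100+0.839200))/(1+13/200) = 1041/1250 ≈ 0.832800

1 1 1959/2000
2 2 4827/5000
3 3 9579/10000
4 4 9537/10000
5 5 9321/10000
6 6 8821/10000
7 7 1049/1250
8 8 1041/1250
DF(3y) = 9579/10000 ≈ 0.957900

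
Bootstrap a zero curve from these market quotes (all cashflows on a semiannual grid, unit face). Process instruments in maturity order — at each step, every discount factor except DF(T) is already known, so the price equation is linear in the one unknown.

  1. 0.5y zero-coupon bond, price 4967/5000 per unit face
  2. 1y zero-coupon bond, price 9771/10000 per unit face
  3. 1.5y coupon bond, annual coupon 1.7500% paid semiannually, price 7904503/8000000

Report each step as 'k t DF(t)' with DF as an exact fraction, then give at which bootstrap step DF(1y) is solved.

1 1/2 4967/5000
2 1 9771/10000
3 3/2 1203/1250
DF(1y) is solved at step 2

step 1 [0.5y] zero: DF = P = 4967/5000 ≈ 0.993400
step 2 [1y] zero: DF = P = 9771/10000 ≈ 0.977100
step 3 [1.5y] bond c/2=7/800: DF=(7904503/8000000 − 7/800·(0.993400+0.977100))/(1+7/800) = 1203/1250 ≈ 0.962400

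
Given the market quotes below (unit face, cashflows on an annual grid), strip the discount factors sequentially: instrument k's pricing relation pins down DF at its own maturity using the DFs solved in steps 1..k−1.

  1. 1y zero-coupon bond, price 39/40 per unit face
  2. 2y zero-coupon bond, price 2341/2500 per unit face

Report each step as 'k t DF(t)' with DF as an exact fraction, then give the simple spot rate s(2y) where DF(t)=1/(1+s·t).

step 1 [1y] zero: DF = P = 39/40 ≈ 0.975000
step 2 [2y] zero: DF = P = 2341/2500 ≈ 0.936400

1 1 39/40
2 2 2341/2500
s(2y) = (1/(2341/2500) − 1)/(2) = 159/4682 ≈ 3.3960%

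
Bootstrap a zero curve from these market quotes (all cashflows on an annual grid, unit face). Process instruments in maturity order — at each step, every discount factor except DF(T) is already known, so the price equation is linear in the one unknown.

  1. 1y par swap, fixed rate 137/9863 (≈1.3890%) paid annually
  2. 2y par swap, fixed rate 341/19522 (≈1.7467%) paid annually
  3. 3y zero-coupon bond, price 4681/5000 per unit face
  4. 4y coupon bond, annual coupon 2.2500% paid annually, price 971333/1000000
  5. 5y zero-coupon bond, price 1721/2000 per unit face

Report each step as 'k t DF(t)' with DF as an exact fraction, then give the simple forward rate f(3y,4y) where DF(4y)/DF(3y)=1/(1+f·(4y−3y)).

1 1 9863/10000
2 2 9659/10000
3 3 4681/5000
4 4 554/625
5 5 1721/2000
f(3y,4y) = ((4681/5000)/(554/625) − 1)/(1) = 249/4432 ≈ 5.6182%

step 1 [1y] swap r/1=137/9863: DF=(1 − 137/9863·(0))/(1+137/9863) = 9863/10000 ≈ 0.986300
step 2 [2y] swap r/1=341/19522: DF=(1 − 341/19522·(0.986300))/(1+341/19522) = 9659/10000 ≈ 0.965900
step 3 [3y] zero: DF = P = 4681/5000 ≈ 0.936200
step 4 [4y] bond c/1=9/400: DF=(971333/1000000 − 9/400·(0.986300+0.965900+0.936200))/(1+9/400) = 554/625 ≈ 0.886400
step 5 [5y] zero: DF = P = 1721/2000 ≈ 0.860500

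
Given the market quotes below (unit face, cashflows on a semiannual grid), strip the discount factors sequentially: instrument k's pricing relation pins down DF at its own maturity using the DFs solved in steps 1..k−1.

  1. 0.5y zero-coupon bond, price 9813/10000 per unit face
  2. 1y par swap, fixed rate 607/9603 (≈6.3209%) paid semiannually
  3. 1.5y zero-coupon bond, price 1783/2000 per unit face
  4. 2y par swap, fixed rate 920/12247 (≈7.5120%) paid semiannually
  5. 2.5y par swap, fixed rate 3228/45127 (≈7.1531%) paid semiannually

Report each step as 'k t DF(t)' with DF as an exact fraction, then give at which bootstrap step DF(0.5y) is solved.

1 1/2 9813/10000
2 1 9393/10000
3 3/2 1783/2000
4 2 431/500
5 5/2 4193/5000
DF(0.5y) is solved at step 1

step 1 [0.5y] zero: DF = P = 9813/10000 ≈ 0.981300
step 2 [1y] swap r/2=607/19206: DF=(1 − 607/19206·(0.981300))/(1+607/19206) = 9393/10000 ≈ 0.939300
step 3 [1.5y] zero: DF = P = 1783/2000 ≈ 0.891500
step 4 [2y] swap r/2=460/12247: DF=(1 − 460/12247·(0.981300+0.939300+0.891500))/(1+460/12247) = 431/500 ≈ 0.862000
step 5 [2.5y] swap r/2=1614/45127: DF=(1 − 1614/45127·(0.981300+0.939300+0.891500+0.862000))/(1+1614/45127) = 4193/5000 ≈ 0.838600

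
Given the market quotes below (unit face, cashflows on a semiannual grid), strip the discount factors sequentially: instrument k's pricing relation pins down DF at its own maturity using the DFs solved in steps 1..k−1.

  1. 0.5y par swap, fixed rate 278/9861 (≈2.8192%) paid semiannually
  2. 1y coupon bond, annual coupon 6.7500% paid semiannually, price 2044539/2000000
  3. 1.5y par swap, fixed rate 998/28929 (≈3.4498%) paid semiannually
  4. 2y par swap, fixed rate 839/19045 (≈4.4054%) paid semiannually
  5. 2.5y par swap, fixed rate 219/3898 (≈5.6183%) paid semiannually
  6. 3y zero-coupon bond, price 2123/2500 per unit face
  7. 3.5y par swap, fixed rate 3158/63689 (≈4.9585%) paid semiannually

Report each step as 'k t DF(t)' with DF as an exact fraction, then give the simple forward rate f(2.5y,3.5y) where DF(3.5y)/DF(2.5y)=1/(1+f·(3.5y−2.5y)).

1 1/2 9861/10000
2 1 9567/10000
3 3/2 9501/10000
4 2 9161/10000
5 5/2 4343/5000
6 3 2123/2500
7 7/2 8421/10000
f(2.5y,3.5y) = ((4343/5000)/(8421/10000) − 1)/(1) = 265/8421 ≈ 3.1469%

step 1 [0.5y] swap r/2=139/9861: DF=(1 − 139/9861·(0))/(1+139/9861) = 9861/10000 ≈ 0.986100
step 2 [1y] bond c/2=27/800: DF=(2044539/2000000 − 27/800·(0.986100))/(1+27/800) = 9567/10000 ≈ 0.956700
step 3 [1.5y] swap r/2=499/28929: DF=(1 − 499/28929·(0.986100+0.956700))/(1+499/28929) = 9501/10000 ≈ 0.950100
step 4 [2y] swap r/2=839/38090: DF=(1 − 839/38090·(0.986100+0.956700+0.950100))/(1+839/38090) = 9161/10000 ≈ 0.916100
step 5 [2.5y] swap r/2=219/7796: DF=(1 − 219/7796·(0.986100+0.956700+0.950100+0.916100))/(1+219/7796) = 4343/5000 ≈ 0.868600
step 6 [3y] zero: DF = P = 2123/2500 ≈ 0.849200
step 7 [3.5y] swap r/2=1579/63689: DF=(1 − 1579/63689·(0.986100+0.956700+0.950100+0.916100+0.868600+0.849200))/(1+1579/63689) = 8421/10000 ≈ 0.842100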